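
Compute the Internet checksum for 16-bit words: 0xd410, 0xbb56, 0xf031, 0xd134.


Sum all words (with carry folding):
+ 0xd410 = 0xd410
+ 0xbb56 = 0x8f67
+ 0xf031 = 0x7f99
+ 0xd134 = 0x50ce
One's complement: ~0x50ce
Checksum = 0xaf31


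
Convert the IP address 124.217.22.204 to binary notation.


124 = 01111100
217 = 11011001
22 = 00010110
204 = 11001100
Binary: 01111100.11011001.00010110.11001100


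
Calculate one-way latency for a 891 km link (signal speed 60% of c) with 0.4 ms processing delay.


Speed = 0.6 * 3e5 km/s = 180000 km/s
Propagation delay = 891 / 180000 = 0.005 s = 4.95 ms
Processing delay = 0.4 ms
Total one-way latency = 5.35 ms


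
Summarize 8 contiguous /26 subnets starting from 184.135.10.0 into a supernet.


Original prefix: /26
Number of subnets: 8 = 2^3
New prefix = 26 - 3 = 23
Supernet: 184.135.10.0/23


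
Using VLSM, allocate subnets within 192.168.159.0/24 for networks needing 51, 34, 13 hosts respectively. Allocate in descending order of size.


51 hosts -> /26 (62 usable): 192.168.159.0/26
34 hosts -> /26 (62 usable): 192.168.159.64/26
13 hosts -> /28 (14 usable): 192.168.159.128/28
Allocation: 192.168.159.0/26 (51 hosts, 62 usable); 192.168.159.64/26 (34 hosts, 62 usable); 192.168.159.128/28 (13 hosts, 14 usable)


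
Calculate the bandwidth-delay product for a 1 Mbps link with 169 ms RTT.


BDP = bandwidth * RTT
= 1 Mbps * 169 ms
= 1 * 1e6 * 169 / 1000 bits
= 169000 bits
= 21125 bytes
= 20.6299 KB
BDP = 169000 bits (21125 bytes)


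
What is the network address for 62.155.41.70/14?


IP:   00111110.10011011.00101001.01000110
Mask: 11111111.11111100.00000000.00000000
AND operation:
Net:  00111110.10011000.00000000.00000000
Network: 62.152.0.0/14


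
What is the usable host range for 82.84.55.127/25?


Network: 82.84.55.0
Broadcast: 82.84.55.127
First usable = network + 1
Last usable = broadcast - 1
Range: 82.84.55.1 to 82.84.55.126


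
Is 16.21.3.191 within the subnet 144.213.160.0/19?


Subnet network: 144.213.160.0
Test IP AND mask: 16.21.0.0
No, 16.21.3.191 is not in 144.213.160.0/19


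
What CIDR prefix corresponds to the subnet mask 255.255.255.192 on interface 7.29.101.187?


Binary: 11111111.11111111.11111111.11000000
Count leading 1s
Prefix: /26


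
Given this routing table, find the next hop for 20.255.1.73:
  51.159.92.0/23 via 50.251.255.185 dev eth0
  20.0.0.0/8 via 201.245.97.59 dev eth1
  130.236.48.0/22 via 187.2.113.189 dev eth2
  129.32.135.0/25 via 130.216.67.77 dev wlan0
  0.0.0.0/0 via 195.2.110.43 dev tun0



Longest prefix match for 20.255.1.73:
  /23 51.159.92.0: no
  /8 20.0.0.0: MATCH
  /22 130.236.48.0: no
  /25 129.32.135.0: no
  /0 0.0.0.0: MATCH
Selected: next-hop 201.245.97.59 via eth1 (matched /8)


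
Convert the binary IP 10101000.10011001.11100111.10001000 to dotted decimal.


10101000 = 168
10011001 = 153
11100111 = 231
10001000 = 136
IP: 168.153.231.136


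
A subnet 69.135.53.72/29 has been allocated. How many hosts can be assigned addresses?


Host bits = 32 - 29 = 3
Total addresses = 2^3 = 8
Usable = total - 2 (network and broadcast)
Usable hosts: 6


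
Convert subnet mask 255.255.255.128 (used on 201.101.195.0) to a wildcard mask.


Subnet mask: 255.255.255.128
Wildcard = 255.255.255.255 - subnet mask
255 - 255 = 0
255 - 255 = 0
255 - 255 = 0
255 - 128 = 127
Wildcard: 0.0.0.127


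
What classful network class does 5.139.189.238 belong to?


First octet: 5
Binary: 00000101
0xxxxxxx -> Class A (1-126)
Class A, default mask 255.0.0.0 (/8)


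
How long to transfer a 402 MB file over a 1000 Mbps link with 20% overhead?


Effective throughput = 1000 * (1 - 20/100) = 800 Mbps
File size in Mb = 402 * 8 = 3216 Mb
Time = 3216 / 800
Time = 4.02 seconds


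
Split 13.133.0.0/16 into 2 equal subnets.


New prefix = 16 + 1 = 17
Each subnet has 32768 addresses
  13.133.0.0/17
  13.133.128.0/17
Subnets: 13.133.0.0/17, 13.133.128.0/17


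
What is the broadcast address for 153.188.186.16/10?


Network: 153.128.0.0/10
Host bits = 22
Set all host bits to 1:
Broadcast: 153.191.255.255


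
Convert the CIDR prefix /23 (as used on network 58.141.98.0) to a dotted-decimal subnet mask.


/23 means 23 network bits, 9 host bits
Binary: 11111111111111111111111000000000
Mask: 255.255.254.0


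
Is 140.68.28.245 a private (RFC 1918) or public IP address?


RFC 1918 private ranges:
  10.0.0.0/8 (10.0.0.0 - 10.255.255.255)
  172.16.0.0/12 (172.16.0.0 - 172.31.255.255)
  192.168.0.0/16 (192.168.0.0 - 192.168.255.255)
Public (not in any RFC 1918 range)


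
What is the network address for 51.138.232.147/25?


IP:   00110011.10001010.11101000.10010011
Mask: 11111111.11111111.11111111.10000000
AND operation:
Net:  00110011.10001010.11101000.10000000
Network: 51.138.232.128/25


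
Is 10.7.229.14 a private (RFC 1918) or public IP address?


RFC 1918 private ranges:
  10.0.0.0/8 (10.0.0.0 - 10.255.255.255)
  172.16.0.0/12 (172.16.0.0 - 172.31.255.255)
  192.168.0.0/16 (192.168.0.0 - 192.168.255.255)
Private (in 10.0.0.0/8)


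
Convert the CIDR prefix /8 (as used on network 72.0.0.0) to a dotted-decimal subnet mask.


/8 means 8 network bits, 24 host bits
Binary: 11111111000000000000000000000000
Mask: 255.0.0.0


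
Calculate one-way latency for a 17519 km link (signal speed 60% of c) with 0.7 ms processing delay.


Speed = 0.6 * 3e5 km/s = 180000 km/s
Propagation delay = 17519 / 180000 = 0.0973 s = 97.3278 ms
Processing delay = 0.7 ms
Total one-way latency = 98.0278 ms


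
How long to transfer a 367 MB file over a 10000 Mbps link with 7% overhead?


Effective throughput = 10000 * (1 - 7/100) = 9300 Mbps
File size in Mb = 367 * 8 = 2936 Mb
Time = 2936 / 9300
Time = 0.3157 seconds


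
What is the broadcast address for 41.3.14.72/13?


Network: 41.0.0.0/13
Host bits = 19
Set all host bits to 1:
Broadcast: 41.7.255.255


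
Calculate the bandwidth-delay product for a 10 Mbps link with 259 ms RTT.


BDP = bandwidth * RTT
= 10 Mbps * 259 ms
= 10 * 1e6 * 259 / 1000 bits
= 2590000 bits
= 323750 bytes
= 316.1621 KB
BDP = 2590000 bits (323750 bytes)


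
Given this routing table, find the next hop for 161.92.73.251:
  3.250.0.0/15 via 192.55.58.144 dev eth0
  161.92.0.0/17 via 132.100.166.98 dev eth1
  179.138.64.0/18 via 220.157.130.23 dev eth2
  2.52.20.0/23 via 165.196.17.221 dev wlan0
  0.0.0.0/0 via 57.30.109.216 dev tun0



Longest prefix match for 161.92.73.251:
  /15 3.250.0.0: no
  /17 161.92.0.0: MATCH
  /18 179.138.64.0: no
  /23 2.52.20.0: no
  /0 0.0.0.0: MATCH
Selected: next-hop 132.100.166.98 via eth1 (matched /17)


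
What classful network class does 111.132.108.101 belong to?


First octet: 111
Binary: 01101111
0xxxxxxx -> Class A (1-126)
Class A, default mask 255.0.0.0 (/8)


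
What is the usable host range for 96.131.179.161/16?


Network: 96.131.0.0
Broadcast: 96.131.255.255
First usable = network + 1
Last usable = broadcast - 1
Range: 96.131.0.1 to 96.131.255.254


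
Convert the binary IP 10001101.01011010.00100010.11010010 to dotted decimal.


10001101 = 141
01011010 = 90
00100010 = 34
11010010 = 210
IP: 141.90.34.210


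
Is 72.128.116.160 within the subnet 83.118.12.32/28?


Subnet network: 83.118.12.32
Test IP AND mask: 72.128.116.160
No, 72.128.116.160 is not in 83.118.12.32/28


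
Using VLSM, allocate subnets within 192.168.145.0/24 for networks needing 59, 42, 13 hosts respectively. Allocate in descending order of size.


59 hosts -> /26 (62 usable): 192.168.145.0/26
42 hosts -> /26 (62 usable): 192.168.145.64/26
13 hosts -> /28 (14 usable): 192.168.145.128/28
Allocation: 192.168.145.0/26 (59 hosts, 62 usable); 192.168.145.64/26 (42 hosts, 62 usable); 192.168.145.128/28 (13 hosts, 14 usable)


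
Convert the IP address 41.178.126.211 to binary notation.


41 = 00101001
178 = 10110010
126 = 01111110
211 = 11010011
Binary: 00101001.10110010.01111110.11010011


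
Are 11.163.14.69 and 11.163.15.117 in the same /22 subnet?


Mask: 255.255.252.0
11.163.14.69 AND mask = 11.163.12.0
11.163.15.117 AND mask = 11.163.12.0
Yes, same subnet (11.163.12.0)


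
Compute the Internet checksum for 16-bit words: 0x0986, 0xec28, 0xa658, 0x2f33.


Sum all words (with carry folding):
+ 0x0986 = 0x0986
+ 0xec28 = 0xf5ae
+ 0xa658 = 0x9c07
+ 0x2f33 = 0xcb3a
One's complement: ~0xcb3a
Checksum = 0x34c5


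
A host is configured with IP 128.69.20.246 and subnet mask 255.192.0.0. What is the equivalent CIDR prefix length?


Binary: 11111111.11000000.00000000.00000000
Count leading 1s
Prefix: /10


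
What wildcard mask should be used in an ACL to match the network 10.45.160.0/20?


Subnet mask: 255.255.240.0
Wildcard = 255.255.255.255 - subnet mask
255 - 255 = 0
255 - 255 = 0
255 - 240 = 15
255 - 0 = 255
Wildcard: 0.0.15.255


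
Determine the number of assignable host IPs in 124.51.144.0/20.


Host bits = 32 - 20 = 12
Total addresses = 2^12 = 4096
Usable = total - 2 (network and broadcast)
Usable hosts: 4094


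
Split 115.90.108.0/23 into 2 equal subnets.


New prefix = 23 + 1 = 24
Each subnet has 256 addresses
  115.90.108.0/24
  115.90.109.0/24
Subnets: 115.90.108.0/24, 115.90.109.0/24


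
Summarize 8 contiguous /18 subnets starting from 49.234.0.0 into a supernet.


Original prefix: /18
Number of subnets: 8 = 2^3
New prefix = 18 - 3 = 15
Supernet: 49.234.0.0/15


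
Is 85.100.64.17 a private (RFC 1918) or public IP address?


RFC 1918 private ranges:
  10.0.0.0/8 (10.0.0.0 - 10.255.255.255)
  172.16.0.0/12 (172.16.0.0 - 172.31.255.255)
  192.168.0.0/16 (192.168.0.0 - 192.168.255.255)
Public (not in any RFC 1918 range)


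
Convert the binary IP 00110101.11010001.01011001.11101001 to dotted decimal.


00110101 = 53
11010001 = 209
01011001 = 89
11101001 = 233
IP: 53.209.89.233


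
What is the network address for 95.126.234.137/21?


IP:   01011111.01111110.11101010.10001001
Mask: 11111111.11111111.11111000.00000000
AND operation:
Net:  01011111.01111110.11101000.00000000
Network: 95.126.232.0/21


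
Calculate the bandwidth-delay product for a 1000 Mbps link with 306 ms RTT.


BDP = bandwidth * RTT
= 1000 Mbps * 306 ms
= 1000 * 1e6 * 306 / 1000 bits
= 306000000 bits
= 38250000 bytes
= 37353.5156 KB
BDP = 306000000 bits (38250000 bytes)


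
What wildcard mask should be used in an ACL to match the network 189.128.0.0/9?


Subnet mask: 255.128.0.0
Wildcard = 255.255.255.255 - subnet mask
255 - 255 = 0
255 - 128 = 127
255 - 0 = 255
255 - 0 = 255
Wildcard: 0.127.255.255


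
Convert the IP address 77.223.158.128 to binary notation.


77 = 01001101
223 = 11011111
158 = 10011110
128 = 10000000
Binary: 01001101.11011111.10011110.10000000


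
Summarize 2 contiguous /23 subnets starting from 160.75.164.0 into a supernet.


Original prefix: /23
Number of subnets: 2 = 2^1
New prefix = 23 - 1 = 22
Supernet: 160.75.164.0/22


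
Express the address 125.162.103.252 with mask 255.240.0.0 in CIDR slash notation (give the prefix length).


Binary: 11111111.11110000.00000000.00000000
Count leading 1s
Prefix: /12


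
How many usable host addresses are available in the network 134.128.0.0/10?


Host bits = 32 - 10 = 22
Total addresses = 2^22 = 4194304
Usable = total - 2 (network and broadcast)
Usable hosts: 4194302


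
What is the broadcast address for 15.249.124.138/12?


Network: 15.240.0.0/12
Host bits = 20
Set all host bits to 1:
Broadcast: 15.255.255.255


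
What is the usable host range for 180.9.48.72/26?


Network: 180.9.48.64
Broadcast: 180.9.48.127
First usable = network + 1
Last usable = broadcast - 1
Range: 180.9.48.65 to 180.9.48.126


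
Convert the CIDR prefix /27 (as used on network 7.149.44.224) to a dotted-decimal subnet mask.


/27 means 27 network bits, 5 host bits
Binary: 11111111111111111111111111100000
Mask: 255.255.255.224


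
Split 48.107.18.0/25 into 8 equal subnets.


New prefix = 25 + 3 = 28
Each subnet has 16 addresses
  48.107.18.0/28
  48.107.18.16/28
  48.107.18.32/28
  48.107.18.48/28
  48.107.18.64/28
  48.107.18.80/28
  48.107.18.96/28
  48.107.18.112/28
Subnets: 48.107.18.0/28, 48.107.18.16/28, 48.107.18.32/28, 48.107.18.48/28, 48.107.18.64/28, 48.107.18.80/28, 48.107.18.96/28, 48.107.18.112/28


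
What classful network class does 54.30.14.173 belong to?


First octet: 54
Binary: 00110110
0xxxxxxx -> Class A (1-126)
Class A, default mask 255.0.0.0 (/8)


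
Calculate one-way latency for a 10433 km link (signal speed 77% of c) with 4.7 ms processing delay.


Speed = 0.77 * 3e5 km/s = 231000 km/s
Propagation delay = 10433 / 231000 = 0.0452 s = 45.1645 ms
Processing delay = 4.7 ms
Total one-way latency = 49.8645 ms


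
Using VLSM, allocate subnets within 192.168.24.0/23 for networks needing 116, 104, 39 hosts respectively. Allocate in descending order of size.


116 hosts -> /25 (126 usable): 192.168.24.0/25
104 hosts -> /25 (126 usable): 192.168.24.128/25
39 hosts -> /26 (62 usable): 192.168.25.0/26
Allocation: 192.168.24.0/25 (116 hosts, 126 usable); 192.168.24.128/25 (104 hosts, 126 usable); 192.168.25.0/26 (39 hosts, 62 usable)


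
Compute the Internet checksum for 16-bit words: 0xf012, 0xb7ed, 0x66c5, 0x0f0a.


Sum all words (with carry folding):
+ 0xf012 = 0xf012
+ 0xb7ed = 0xa800
+ 0x66c5 = 0x0ec6
+ 0x0f0a = 0x1dd0
One's complement: ~0x1dd0
Checksum = 0xe22f


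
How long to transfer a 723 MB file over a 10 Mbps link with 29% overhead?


Effective throughput = 10 * (1 - 29/100) = 7.1 Mbps
File size in Mb = 723 * 8 = 5784 Mb
Time = 5784 / 7.1
Time = 814.6479 seconds


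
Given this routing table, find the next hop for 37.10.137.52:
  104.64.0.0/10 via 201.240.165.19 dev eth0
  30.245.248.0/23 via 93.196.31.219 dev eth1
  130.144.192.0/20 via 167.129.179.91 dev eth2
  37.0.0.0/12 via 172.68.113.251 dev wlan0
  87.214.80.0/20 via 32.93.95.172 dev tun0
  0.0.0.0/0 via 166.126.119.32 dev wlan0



Longest prefix match for 37.10.137.52:
  /10 104.64.0.0: no
  /23 30.245.248.0: no
  /20 130.144.192.0: no
  /12 37.0.0.0: MATCH
  /20 87.214.80.0: no
  /0 0.0.0.0: MATCH
Selected: next-hop 172.68.113.251 via wlan0 (matched /12)


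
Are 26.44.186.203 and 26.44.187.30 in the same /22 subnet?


Mask: 255.255.252.0
26.44.186.203 AND mask = 26.44.184.0
26.44.187.30 AND mask = 26.44.184.0
Yes, same subnet (26.44.184.0)


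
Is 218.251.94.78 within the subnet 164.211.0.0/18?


Subnet network: 164.211.0.0
Test IP AND mask: 218.251.64.0
No, 218.251.94.78 is not in 164.211.0.0/18


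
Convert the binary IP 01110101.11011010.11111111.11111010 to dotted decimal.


01110101 = 117
11011010 = 218
11111111 = 255
11111010 = 250
IP: 117.218.255.250


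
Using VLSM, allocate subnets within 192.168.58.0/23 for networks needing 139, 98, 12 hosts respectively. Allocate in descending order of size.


139 hosts -> /24 (254 usable): 192.168.58.0/24
98 hosts -> /25 (126 usable): 192.168.59.0/25
12 hosts -> /28 (14 usable): 192.168.59.128/28
Allocation: 192.168.58.0/24 (139 hosts, 254 usable); 192.168.59.0/25 (98 hosts, 126 usable); 192.168.59.128/28 (12 hosts, 14 usable)


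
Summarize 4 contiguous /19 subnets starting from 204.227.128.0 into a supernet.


Original prefix: /19
Number of subnets: 4 = 2^2
New prefix = 19 - 2 = 17
Supernet: 204.227.128.0/17


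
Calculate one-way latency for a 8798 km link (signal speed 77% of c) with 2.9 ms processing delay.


Speed = 0.77 * 3e5 km/s = 231000 km/s
Propagation delay = 8798 / 231000 = 0.0381 s = 38.0866 ms
Processing delay = 2.9 ms
Total one-way latency = 40.9866 ms


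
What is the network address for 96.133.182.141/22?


IP:   01100000.10000101.10110110.10001101
Mask: 11111111.11111111.11111100.00000000
AND operation:
Net:  01100000.10000101.10110100.00000000
Network: 96.133.180.0/22


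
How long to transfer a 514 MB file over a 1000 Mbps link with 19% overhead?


Effective throughput = 1000 * (1 - 19/100) = 810 Mbps
File size in Mb = 514 * 8 = 4112 Mb
Time = 4112 / 810
Time = 5.0765 seconds


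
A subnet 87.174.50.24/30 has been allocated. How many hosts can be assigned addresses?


Host bits = 32 - 30 = 2
Total addresses = 2^2 = 4
Usable = total - 2 (network and broadcast)
Usable hosts: 2


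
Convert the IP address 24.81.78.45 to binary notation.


24 = 00011000
81 = 01010001
78 = 01001110
45 = 00101101
Binary: 00011000.01010001.01001110.00101101


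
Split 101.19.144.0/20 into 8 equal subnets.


New prefix = 20 + 3 = 23
Each subnet has 512 addresses
  101.19.144.0/23
  101.19.146.0/23
  101.19.148.0/23
  101.19.150.0/23
  101.19.152.0/23
  101.19.154.0/23
  101.19.156.0/23
  101.19.158.0/23
Subnets: 101.19.144.0/23, 101.19.146.0/23, 101.19.148.0/23, 101.19.150.0/23, 101.19.152.0/23, 101.19.154.0/23, 101.19.156.0/23, 101.19.158.0/23


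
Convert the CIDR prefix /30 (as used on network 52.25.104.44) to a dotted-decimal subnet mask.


/30 means 30 network bits, 2 host bits
Binary: 11111111111111111111111111111100
Mask: 255.255.255.252


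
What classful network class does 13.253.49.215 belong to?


First octet: 13
Binary: 00001101
0xxxxxxx -> Class A (1-126)
Class A, default mask 255.0.0.0 (/8)


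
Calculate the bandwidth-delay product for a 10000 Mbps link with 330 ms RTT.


BDP = bandwidth * RTT
= 10000 Mbps * 330 ms
= 10000 * 1e6 * 330 / 1000 bits
= 3300000000 bits
= 412500000 bytes
= 402832.0312 KB
BDP = 3300000000 bits (412500000 bytes)


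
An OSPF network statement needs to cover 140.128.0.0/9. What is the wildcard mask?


Subnet mask: 255.128.0.0
Wildcard = 255.255.255.255 - subnet mask
255 - 255 = 0
255 - 128 = 127
255 - 0 = 255
255 - 0 = 255
Wildcard: 0.127.255.255


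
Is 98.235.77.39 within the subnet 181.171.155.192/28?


Subnet network: 181.171.155.192
Test IP AND mask: 98.235.77.32
No, 98.235.77.39 is not in 181.171.155.192/28


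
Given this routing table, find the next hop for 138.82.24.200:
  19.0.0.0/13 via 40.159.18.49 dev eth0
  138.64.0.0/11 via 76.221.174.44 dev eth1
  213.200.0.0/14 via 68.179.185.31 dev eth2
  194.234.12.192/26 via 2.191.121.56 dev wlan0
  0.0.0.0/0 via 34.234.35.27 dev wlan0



Longest prefix match for 138.82.24.200:
  /13 19.0.0.0: no
  /11 138.64.0.0: MATCH
  /14 213.200.0.0: no
  /26 194.234.12.192: no
  /0 0.0.0.0: MATCH
Selected: next-hop 76.221.174.44 via eth1 (matched /11)


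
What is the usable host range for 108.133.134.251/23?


Network: 108.133.134.0
Broadcast: 108.133.135.255
First usable = network + 1
Last usable = broadcast - 1
Range: 108.133.134.1 to 108.133.135.254


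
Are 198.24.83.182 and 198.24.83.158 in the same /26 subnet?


Mask: 255.255.255.192
198.24.83.182 AND mask = 198.24.83.128
198.24.83.158 AND mask = 198.24.83.128
Yes, same subnet (198.24.83.128)


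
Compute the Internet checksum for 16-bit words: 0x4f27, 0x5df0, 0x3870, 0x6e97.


Sum all words (with carry folding):
+ 0x4f27 = 0x4f27
+ 0x5df0 = 0xad17
+ 0x3870 = 0xe587
+ 0x6e97 = 0x541f
One's complement: ~0x541f
Checksum = 0xabe0


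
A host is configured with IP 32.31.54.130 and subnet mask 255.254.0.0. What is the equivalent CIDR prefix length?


Binary: 11111111.11111110.00000000.00000000
Count leading 1s
Prefix: /15


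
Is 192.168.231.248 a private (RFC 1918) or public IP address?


RFC 1918 private ranges:
  10.0.0.0/8 (10.0.0.0 - 10.255.255.255)
  172.16.0.0/12 (172.16.0.0 - 172.31.255.255)
  192.168.0.0/16 (192.168.0.0 - 192.168.255.255)
Private (in 192.168.0.0/16)


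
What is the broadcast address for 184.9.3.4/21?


Network: 184.9.0.0/21
Host bits = 11
Set all host bits to 1:
Broadcast: 184.9.7.255


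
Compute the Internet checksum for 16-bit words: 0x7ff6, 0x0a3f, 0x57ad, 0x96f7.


Sum all words (with carry folding):
+ 0x7ff6 = 0x7ff6
+ 0x0a3f = 0x8a35
+ 0x57ad = 0xe1e2
+ 0x96f7 = 0x78da
One's complement: ~0x78da
Checksum = 0x8725


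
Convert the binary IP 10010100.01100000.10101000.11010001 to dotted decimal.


10010100 = 148
01100000 = 96
10101000 = 168
11010001 = 209
IP: 148.96.168.209


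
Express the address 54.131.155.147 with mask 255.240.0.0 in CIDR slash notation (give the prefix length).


Binary: 11111111.11110000.00000000.00000000
Count leading 1s
Prefix: /12


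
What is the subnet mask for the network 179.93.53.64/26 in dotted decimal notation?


/26 means 26 network bits, 6 host bits
Binary: 11111111111111111111111111000000
Mask: 255.255.255.192


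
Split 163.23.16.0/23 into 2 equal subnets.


New prefix = 23 + 1 = 24
Each subnet has 256 addresses
  163.23.16.0/24
  163.23.17.0/24
Subnets: 163.23.16.0/24, 163.23.17.0/24


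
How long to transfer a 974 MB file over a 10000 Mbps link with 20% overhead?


Effective throughput = 10000 * (1 - 20/100) = 8000 Mbps
File size in Mb = 974 * 8 = 7792 Mb
Time = 7792 / 8000
Time = 0.974 seconds


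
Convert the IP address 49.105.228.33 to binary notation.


49 = 00110001
105 = 01101001
228 = 11100100
33 = 00100001
Binary: 00110001.01101001.11100100.00100001


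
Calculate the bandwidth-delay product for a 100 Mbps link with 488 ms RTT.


BDP = bandwidth * RTT
= 100 Mbps * 488 ms
= 100 * 1e6 * 488 / 1000 bits
= 48800000 bits
= 6100000 bytes
= 5957.0312 KB
BDP = 48800000 bits (6100000 bytes)


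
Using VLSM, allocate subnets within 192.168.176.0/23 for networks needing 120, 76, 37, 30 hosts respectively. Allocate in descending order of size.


120 hosts -> /25 (126 usable): 192.168.176.0/25
76 hosts -> /25 (126 usable): 192.168.176.128/25
37 hosts -> /26 (62 usable): 192.168.177.0/26
30 hosts -> /27 (30 usable): 192.168.177.64/27
Allocation: 192.168.176.0/25 (120 hosts, 126 usable); 192.168.176.128/25 (76 hosts, 126 usable); 192.168.177.0/26 (37 hosts, 62 usable); 192.168.177.64/27 (30 hosts, 30 usable)


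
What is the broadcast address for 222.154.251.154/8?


Network: 222.0.0.0/8
Host bits = 24
Set all host bits to 1:
Broadcast: 222.255.255.255


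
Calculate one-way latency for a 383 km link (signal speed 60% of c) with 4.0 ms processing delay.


Speed = 0.6 * 3e5 km/s = 180000 km/s
Propagation delay = 383 / 180000 = 0.0021 s = 2.1278 ms
Processing delay = 4.0 ms
Total one-way latency = 6.1278 ms


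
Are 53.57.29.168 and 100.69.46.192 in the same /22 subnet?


Mask: 255.255.252.0
53.57.29.168 AND mask = 53.57.28.0
100.69.46.192 AND mask = 100.69.44.0
No, different subnets (53.57.28.0 vs 100.69.44.0)


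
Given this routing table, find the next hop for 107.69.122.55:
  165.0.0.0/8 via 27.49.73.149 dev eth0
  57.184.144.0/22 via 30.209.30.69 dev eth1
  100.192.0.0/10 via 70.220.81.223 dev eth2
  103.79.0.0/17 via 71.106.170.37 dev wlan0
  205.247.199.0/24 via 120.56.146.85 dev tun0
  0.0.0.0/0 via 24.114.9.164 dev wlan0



Longest prefix match for 107.69.122.55:
  /8 165.0.0.0: no
  /22 57.184.144.0: no
  /10 100.192.0.0: no
  /17 103.79.0.0: no
  /24 205.247.199.0: no
  /0 0.0.0.0: MATCH
Selected: next-hop 24.114.9.164 via wlan0 (matched /0)


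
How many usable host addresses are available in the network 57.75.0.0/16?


Host bits = 32 - 16 = 16
Total addresses = 2^16 = 65536
Usable = total - 2 (network and broadcast)
Usable hosts: 65534


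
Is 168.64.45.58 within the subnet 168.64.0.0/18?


Subnet network: 168.64.0.0
Test IP AND mask: 168.64.0.0
Yes, 168.64.45.58 is in 168.64.0.0/18


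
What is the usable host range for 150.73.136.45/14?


Network: 150.72.0.0
Broadcast: 150.75.255.255
First usable = network + 1
Last usable = broadcast - 1
Range: 150.72.0.1 to 150.75.255.254


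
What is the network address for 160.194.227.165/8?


IP:   10100000.11000010.11100011.10100101
Mask: 11111111.00000000.00000000.00000000
AND operation:
Net:  10100000.00000000.00000000.00000000
Network: 160.0.0.0/8


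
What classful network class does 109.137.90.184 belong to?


First octet: 109
Binary: 01101101
0xxxxxxx -> Class A (1-126)
Class A, default mask 255.0.0.0 (/8)


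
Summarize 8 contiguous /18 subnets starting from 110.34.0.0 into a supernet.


Original prefix: /18
Number of subnets: 8 = 2^3
New prefix = 18 - 3 = 15
Supernet: 110.34.0.0/15


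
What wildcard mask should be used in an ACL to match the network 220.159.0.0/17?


Subnet mask: 255.255.128.0
Wildcard = 255.255.255.255 - subnet mask
255 - 255 = 0
255 - 255 = 0
255 - 128 = 127
255 - 0 = 255
Wildcard: 0.0.127.255


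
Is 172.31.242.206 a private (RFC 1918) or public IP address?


RFC 1918 private ranges:
  10.0.0.0/8 (10.0.0.0 - 10.255.255.255)
  172.16.0.0/12 (172.16.0.0 - 172.31.255.255)
  192.168.0.0/16 (192.168.0.0 - 192.168.255.255)
Private (in 172.16.0.0/12)


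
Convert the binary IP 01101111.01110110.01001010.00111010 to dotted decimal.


01101111 = 111
01110110 = 118
01001010 = 74
00111010 = 58
IP: 111.118.74.58


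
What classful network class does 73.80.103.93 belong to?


First octet: 73
Binary: 01001001
0xxxxxxx -> Class A (1-126)
Class A, default mask 255.0.0.0 (/8)


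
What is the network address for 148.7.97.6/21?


IP:   10010100.00000111.01100001.00000110
Mask: 11111111.11111111.11111000.00000000
AND operation:
Net:  10010100.00000111.01100000.00000000
Network: 148.7.96.0/21


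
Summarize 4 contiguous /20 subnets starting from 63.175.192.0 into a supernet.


Original prefix: /20
Number of subnets: 4 = 2^2
New prefix = 20 - 2 = 18
Supernet: 63.175.192.0/18


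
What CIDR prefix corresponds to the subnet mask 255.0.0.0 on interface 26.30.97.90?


Binary: 11111111.00000000.00000000.00000000
Count leading 1s
Prefix: /8


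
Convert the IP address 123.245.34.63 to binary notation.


123 = 01111011
245 = 11110101
34 = 00100010
63 = 00111111
Binary: 01111011.11110101.00100010.00111111


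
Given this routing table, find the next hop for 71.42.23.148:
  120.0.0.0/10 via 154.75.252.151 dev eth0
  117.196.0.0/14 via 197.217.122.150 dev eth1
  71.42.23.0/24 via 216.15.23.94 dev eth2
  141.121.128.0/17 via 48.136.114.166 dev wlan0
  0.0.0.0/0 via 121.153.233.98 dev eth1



Longest prefix match for 71.42.23.148:
  /10 120.0.0.0: no
  /14 117.196.0.0: no
  /24 71.42.23.0: MATCH
  /17 141.121.128.0: no
  /0 0.0.0.0: MATCH
Selected: next-hop 216.15.23.94 via eth2 (matched /24)


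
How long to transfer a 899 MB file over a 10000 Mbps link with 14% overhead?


Effective throughput = 10000 * (1 - 14/100) = 8600 Mbps
File size in Mb = 899 * 8 = 7192 Mb
Time = 7192 / 8600
Time = 0.8363 seconds


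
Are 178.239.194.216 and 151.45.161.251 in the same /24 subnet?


Mask: 255.255.255.0
178.239.194.216 AND mask = 178.239.194.0
151.45.161.251 AND mask = 151.45.161.0
No, different subnets (178.239.194.0 vs 151.45.161.0)


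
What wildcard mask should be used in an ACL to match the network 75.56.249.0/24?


Subnet mask: 255.255.255.0
Wildcard = 255.255.255.255 - subnet mask
255 - 255 = 0
255 - 255 = 0
255 - 255 = 0
255 - 0 = 255
Wildcard: 0.0.0.255


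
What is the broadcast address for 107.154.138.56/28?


Network: 107.154.138.48/28
Host bits = 4
Set all host bits to 1:
Broadcast: 107.154.138.63


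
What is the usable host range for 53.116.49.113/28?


Network: 53.116.49.112
Broadcast: 53.116.49.127
First usable = network + 1
Last usable = broadcast - 1
Range: 53.116.49.113 to 53.116.49.126


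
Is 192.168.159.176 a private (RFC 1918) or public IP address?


RFC 1918 private ranges:
  10.0.0.0/8 (10.0.0.0 - 10.255.255.255)
  172.16.0.0/12 (172.16.0.0 - 172.31.255.255)
  192.168.0.0/16 (192.168.0.0 - 192.168.255.255)
Private (in 192.168.0.0/16)


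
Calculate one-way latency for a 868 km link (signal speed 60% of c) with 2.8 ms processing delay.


Speed = 0.6 * 3e5 km/s = 180000 km/s
Propagation delay = 868 / 180000 = 0.0048 s = 4.8222 ms
Processing delay = 2.8 ms
Total one-way latency = 7.6222 ms


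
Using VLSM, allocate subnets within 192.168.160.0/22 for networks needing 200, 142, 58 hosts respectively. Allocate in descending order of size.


200 hosts -> /24 (254 usable): 192.168.160.0/24
142 hosts -> /24 (254 usable): 192.168.161.0/24
58 hosts -> /26 (62 usable): 192.168.162.0/26
Allocation: 192.168.160.0/24 (200 hosts, 254 usable); 192.168.161.0/24 (142 hosts, 254 usable); 192.168.162.0/26 (58 hosts, 62 usable)


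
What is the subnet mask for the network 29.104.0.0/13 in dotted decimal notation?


/13 means 13 network bits, 19 host bits
Binary: 11111111111110000000000000000000
Mask: 255.248.0.0


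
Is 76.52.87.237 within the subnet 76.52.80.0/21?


Subnet network: 76.52.80.0
Test IP AND mask: 76.52.80.0
Yes, 76.52.87.237 is in 76.52.80.0/21


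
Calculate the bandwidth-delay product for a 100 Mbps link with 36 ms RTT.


BDP = bandwidth * RTT
= 100 Mbps * 36 ms
= 100 * 1e6 * 36 / 1000 bits
= 3600000 bits
= 450000 bytes
= 439.4531 KB
BDP = 3600000 bits (450000 bytes)


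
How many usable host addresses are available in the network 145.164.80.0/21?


Host bits = 32 - 21 = 11
Total addresses = 2^11 = 2048
Usable = total - 2 (network and broadcast)
Usable hosts: 2046


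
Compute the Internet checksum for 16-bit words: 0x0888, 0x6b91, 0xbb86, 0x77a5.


Sum all words (with carry folding):
+ 0x0888 = 0x0888
+ 0x6b91 = 0x7419
+ 0xbb86 = 0x2fa0
+ 0x77a5 = 0xa745
One's complement: ~0xa745
Checksum = 0x58ba


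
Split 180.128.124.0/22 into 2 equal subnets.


New prefix = 22 + 1 = 23
Each subnet has 512 addresses
  180.128.124.0/23
  180.128.126.0/23
Subnets: 180.128.124.0/23, 180.128.126.0/23


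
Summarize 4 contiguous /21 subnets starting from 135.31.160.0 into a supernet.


Original prefix: /21
Number of subnets: 4 = 2^2
New prefix = 21 - 2 = 19
Supernet: 135.31.160.0/19


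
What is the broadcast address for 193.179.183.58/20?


Network: 193.179.176.0/20
Host bits = 12
Set all host bits to 1:
Broadcast: 193.179.191.255


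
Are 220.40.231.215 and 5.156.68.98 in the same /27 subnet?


Mask: 255.255.255.224
220.40.231.215 AND mask = 220.40.231.192
5.156.68.98 AND mask = 5.156.68.96
No, different subnets (220.40.231.192 vs 5.156.68.96)


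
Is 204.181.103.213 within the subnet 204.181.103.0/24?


Subnet network: 204.181.103.0
Test IP AND mask: 204.181.103.0
Yes, 204.181.103.213 is in 204.181.103.0/24


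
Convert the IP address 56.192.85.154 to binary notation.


56 = 00111000
192 = 11000000
85 = 01010101
154 = 10011010
Binary: 00111000.11000000.01010101.10011010


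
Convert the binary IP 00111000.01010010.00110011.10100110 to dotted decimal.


00111000 = 56
01010010 = 82
00110011 = 51
10100110 = 166
IP: 56.82.51.166


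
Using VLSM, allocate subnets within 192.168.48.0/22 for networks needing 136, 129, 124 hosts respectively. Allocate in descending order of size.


136 hosts -> /24 (254 usable): 192.168.48.0/24
129 hosts -> /24 (254 usable): 192.168.49.0/24
124 hosts -> /25 (126 usable): 192.168.50.0/25
Allocation: 192.168.48.0/24 (136 hosts, 254 usable); 192.168.49.0/24 (129 hosts, 254 usable); 192.168.50.0/25 (124 hosts, 126 usable)


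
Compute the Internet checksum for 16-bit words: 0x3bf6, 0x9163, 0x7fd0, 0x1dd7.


Sum all words (with carry folding):
+ 0x3bf6 = 0x3bf6
+ 0x9163 = 0xcd59
+ 0x7fd0 = 0x4d2a
+ 0x1dd7 = 0x6b01
One's complement: ~0x6b01
Checksum = 0x94fe


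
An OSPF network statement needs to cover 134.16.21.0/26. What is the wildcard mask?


Subnet mask: 255.255.255.192
Wildcard = 255.255.255.255 - subnet mask
255 - 255 = 0
255 - 255 = 0
255 - 255 = 0
255 - 192 = 63
Wildcard: 0.0.0.63


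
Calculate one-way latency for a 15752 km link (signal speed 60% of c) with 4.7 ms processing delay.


Speed = 0.6 * 3e5 km/s = 180000 km/s
Propagation delay = 15752 / 180000 = 0.0875 s = 87.5111 ms
Processing delay = 4.7 ms
Total one-way latency = 92.2111 ms


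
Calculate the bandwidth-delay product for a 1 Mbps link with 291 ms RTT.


BDP = bandwidth * RTT
= 1 Mbps * 291 ms
= 1 * 1e6 * 291 / 1000 bits
= 291000 bits
= 36375 bytes
= 35.5225 KB
BDP = 291000 bits (36375 bytes)


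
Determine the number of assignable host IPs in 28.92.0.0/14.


Host bits = 32 - 14 = 18
Total addresses = 2^18 = 262144
Usable = total - 2 (network and broadcast)
Usable hosts: 262142


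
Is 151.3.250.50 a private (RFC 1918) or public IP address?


RFC 1918 private ranges:
  10.0.0.0/8 (10.0.0.0 - 10.255.255.255)
  172.16.0.0/12 (172.16.0.0 - 172.31.255.255)
  192.168.0.0/16 (192.168.0.0 - 192.168.255.255)
Public (not in any RFC 1918 range)


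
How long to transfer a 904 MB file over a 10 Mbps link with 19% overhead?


Effective throughput = 10 * (1 - 19/100) = 8.1 Mbps
File size in Mb = 904 * 8 = 7232 Mb
Time = 7232 / 8.1
Time = 892.8395 seconds


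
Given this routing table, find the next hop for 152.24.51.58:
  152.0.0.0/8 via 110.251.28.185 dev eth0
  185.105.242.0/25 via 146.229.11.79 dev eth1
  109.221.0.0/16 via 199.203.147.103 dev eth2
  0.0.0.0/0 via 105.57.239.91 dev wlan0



Longest prefix match for 152.24.51.58:
  /8 152.0.0.0: MATCH
  /25 185.105.242.0: no
  /16 109.221.0.0: no
  /0 0.0.0.0: MATCH
Selected: next-hop 110.251.28.185 via eth0 (matched /8)


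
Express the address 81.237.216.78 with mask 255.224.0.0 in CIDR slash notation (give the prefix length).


Binary: 11111111.11100000.00000000.00000000
Count leading 1s
Prefix: /11


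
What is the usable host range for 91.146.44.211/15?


Network: 91.146.0.0
Broadcast: 91.147.255.255
First usable = network + 1
Last usable = broadcast - 1
Range: 91.146.0.1 to 91.147.255.254


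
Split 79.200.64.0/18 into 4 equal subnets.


New prefix = 18 + 2 = 20
Each subnet has 4096 addresses
  79.200.64.0/20
  79.200.80.0/20
  79.200.96.0/20
  79.200.112.0/20
Subnets: 79.200.64.0/20, 79.200.80.0/20, 79.200.96.0/20, 79.200.112.0/20


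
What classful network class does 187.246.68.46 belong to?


First octet: 187
Binary: 10111011
10xxxxxx -> Class B (128-191)
Class B, default mask 255.255.0.0 (/16)


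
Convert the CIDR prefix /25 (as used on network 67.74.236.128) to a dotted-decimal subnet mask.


/25 means 25 network bits, 7 host bits
Binary: 11111111111111111111111110000000
Mask: 255.255.255.128


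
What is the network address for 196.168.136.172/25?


IP:   11000100.10101000.10001000.10101100
Mask: 11111111.11111111.11111111.10000000
AND operation:
Net:  11000100.10101000.10001000.10000000
Network: 196.168.136.128/25


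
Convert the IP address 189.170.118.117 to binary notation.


189 = 10111101
170 = 10101010
118 = 01110110
117 = 01110101
Binary: 10111101.10101010.01110110.01110101


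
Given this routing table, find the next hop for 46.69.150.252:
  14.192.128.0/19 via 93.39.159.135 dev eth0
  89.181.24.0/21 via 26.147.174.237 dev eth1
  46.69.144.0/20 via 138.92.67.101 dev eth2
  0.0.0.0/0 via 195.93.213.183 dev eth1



Longest prefix match for 46.69.150.252:
  /19 14.192.128.0: no
  /21 89.181.24.0: no
  /20 46.69.144.0: MATCH
  /0 0.0.0.0: MATCH
Selected: next-hop 138.92.67.101 via eth2 (matched /20)


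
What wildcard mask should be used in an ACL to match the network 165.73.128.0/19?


Subnet mask: 255.255.224.0
Wildcard = 255.255.255.255 - subnet mask
255 - 255 = 0
255 - 255 = 0
255 - 224 = 31
255 - 0 = 255
Wildcard: 0.0.31.255


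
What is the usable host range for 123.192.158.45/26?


Network: 123.192.158.0
Broadcast: 123.192.158.63
First usable = network + 1
Last usable = broadcast - 1
Range: 123.192.158.1 to 123.192.158.62


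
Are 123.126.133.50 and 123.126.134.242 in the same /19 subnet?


Mask: 255.255.224.0
123.126.133.50 AND mask = 123.126.128.0
123.126.134.242 AND mask = 123.126.128.0
Yes, same subnet (123.126.128.0)


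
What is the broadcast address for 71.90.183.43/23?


Network: 71.90.182.0/23
Host bits = 9
Set all host bits to 1:
Broadcast: 71.90.183.255


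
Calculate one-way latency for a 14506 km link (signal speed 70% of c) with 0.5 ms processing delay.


Speed = 0.7 * 3e5 km/s = 210000 km/s
Propagation delay = 14506 / 210000 = 0.0691 s = 69.0762 ms
Processing delay = 0.5 ms
Total one-way latency = 69.5762 ms


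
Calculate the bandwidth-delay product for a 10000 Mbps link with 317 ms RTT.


BDP = bandwidth * RTT
= 10000 Mbps * 317 ms
= 10000 * 1e6 * 317 / 1000 bits
= 3170000000 bits
= 396250000 bytes
= 386962.8906 KB
BDP = 3170000000 bits (396250000 bytes)


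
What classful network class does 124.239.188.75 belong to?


First octet: 124
Binary: 01111100
0xxxxxxx -> Class A (1-126)
Class A, default mask 255.0.0.0 (/8)


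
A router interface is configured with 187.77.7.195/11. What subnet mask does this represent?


/11 means 11 network bits, 21 host bits
Binary: 11111111111000000000000000000000
Mask: 255.224.0.0


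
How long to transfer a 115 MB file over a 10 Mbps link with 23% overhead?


Effective throughput = 10 * (1 - 23/100) = 7.7 Mbps
File size in Mb = 115 * 8 = 920 Mb
Time = 920 / 7.7
Time = 119.4805 seconds


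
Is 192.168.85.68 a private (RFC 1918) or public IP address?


RFC 1918 private ranges:
  10.0.0.0/8 (10.0.0.0 - 10.255.255.255)
  172.16.0.0/12 (172.16.0.0 - 172.31.255.255)
  192.168.0.0/16 (192.168.0.0 - 192.168.255.255)
Private (in 192.168.0.0/16)


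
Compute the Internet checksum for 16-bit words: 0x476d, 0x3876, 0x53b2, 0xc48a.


Sum all words (with carry folding):
+ 0x476d = 0x476d
+ 0x3876 = 0x7fe3
+ 0x53b2 = 0xd395
+ 0xc48a = 0x9820
One's complement: ~0x9820
Checksum = 0x67df


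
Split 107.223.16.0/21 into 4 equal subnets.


New prefix = 21 + 2 = 23
Each subnet has 512 addresses
  107.223.16.0/23
  107.223.18.0/23
  107.223.20.0/23
  107.223.22.0/23
Subnets: 107.223.16.0/23, 107.223.18.0/23, 107.223.20.0/23, 107.223.22.0/23


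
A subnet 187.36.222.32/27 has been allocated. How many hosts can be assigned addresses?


Host bits = 32 - 27 = 5
Total addresses = 2^5 = 32
Usable = total - 2 (network and broadcast)
Usable hosts: 30


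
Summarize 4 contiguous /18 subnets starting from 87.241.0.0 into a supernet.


Original prefix: /18
Number of subnets: 4 = 2^2
New prefix = 18 - 2 = 16
Supernet: 87.241.0.0/16


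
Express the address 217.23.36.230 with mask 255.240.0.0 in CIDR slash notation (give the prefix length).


Binary: 11111111.11110000.00000000.00000000
Count leading 1s
Prefix: /12


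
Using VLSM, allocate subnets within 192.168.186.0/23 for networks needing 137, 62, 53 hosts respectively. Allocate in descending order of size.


137 hosts -> /24 (254 usable): 192.168.186.0/24
62 hosts -> /26 (62 usable): 192.168.187.0/26
53 hosts -> /26 (62 usable): 192.168.187.64/26
Allocation: 192.168.186.0/24 (137 hosts, 254 usable); 192.168.187.0/26 (62 hosts, 62 usable); 192.168.187.64/26 (53 hosts, 62 usable)


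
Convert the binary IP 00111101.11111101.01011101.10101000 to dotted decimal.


00111101 = 61
11111101 = 253
01011101 = 93
10101000 = 168
IP: 61.253.93.168


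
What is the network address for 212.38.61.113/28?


IP:   11010100.00100110.00111101.01110001
Mask: 11111111.11111111.11111111.11110000
AND operation:
Net:  11010100.00100110.00111101.01110000
Network: 212.38.61.112/28


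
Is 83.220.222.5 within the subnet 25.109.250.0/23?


Subnet network: 25.109.250.0
Test IP AND mask: 83.220.222.0
No, 83.220.222.5 is not in 25.109.250.0/23


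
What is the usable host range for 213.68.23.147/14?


Network: 213.68.0.0
Broadcast: 213.71.255.255
First usable = network + 1
Last usable = broadcast - 1
Range: 213.68.0.1 to 213.71.255.254


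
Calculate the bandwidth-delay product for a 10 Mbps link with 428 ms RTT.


BDP = bandwidth * RTT
= 10 Mbps * 428 ms
= 10 * 1e6 * 428 / 1000 bits
= 4280000 bits
= 535000 bytes
= 522.4609 KB
BDP = 4280000 bits (535000 bytes)


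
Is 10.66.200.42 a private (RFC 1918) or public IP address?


RFC 1918 private ranges:
  10.0.0.0/8 (10.0.0.0 - 10.255.255.255)
  172.16.0.0/12 (172.16.0.0 - 172.31.255.255)
  192.168.0.0/16 (192.168.0.0 - 192.168.255.255)
Private (in 10.0.0.0/8)
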